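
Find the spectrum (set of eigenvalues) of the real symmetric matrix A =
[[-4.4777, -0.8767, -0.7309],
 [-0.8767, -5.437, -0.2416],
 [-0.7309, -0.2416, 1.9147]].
sigma(A) ≈ {-6, -4, 2}

A is real symmetric, so its spectrum consists of real eigenvalues. Expanding the characteristic polynomial of the displayed matrix gives
  det(λ I - A) = p(λ) = λ^3 + (8)λ^2 + (4)λ + (-47.9985).
Solving p(λ) = 0 yields eigenvalues ≈ -6, -4, 2. (A is shown rounded to 4 decimals, so these recover the underlying integer eigenvalues to within that precision.)
Verification: the trace of A = -8 equals the sum of eigenvalues -8, and det(A) ≈ 47.9985 matches the eigenvalue product 48.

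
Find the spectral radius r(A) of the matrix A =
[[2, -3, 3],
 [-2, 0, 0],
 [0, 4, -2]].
r(A) = (2 + sqrt(28))/2 ≈ 3.6458

The eigenvalues of A are the roots of its characteristic polynomial. With M = A (coefficients from the trace, the sum of principal 2x2 minors, and det A):
  p(λ) = det(λ I - M) = λ^3 - 10λ + 12.
By the rational root theorem any rational root is an integer divisor of 12. Testing λ = 2: p(2) = 8 + 0 - 20 + 12 = 0, so λ = 2 is a root. Dividing out (λ - 2) leaves p(λ) = (λ - 2)(λ^2 + 2λ - 6). For λ^2 + 2λ - 6 the discriminant is 28. It is nonnegative but not a perfect square, so the roots are real and irrational: λ = (-2 ± sqrt(28))/2 ≈ 1.6458, -3.6458.
Thus the eigenvalues (to 4 decimals) are 1.6458 (modulus 1.6458); -3.6458 (modulus 3.6458); 2 (modulus 2). The spectral radius is the largest modulus: r(A) = (2 + sqrt(28))/2 ≈ 3.6458. (Cross-check: r(A) ≤ ||A||_2 ≈ 6.2665; equality holds whenever A is normal, though it can also hold for some non-normal A.)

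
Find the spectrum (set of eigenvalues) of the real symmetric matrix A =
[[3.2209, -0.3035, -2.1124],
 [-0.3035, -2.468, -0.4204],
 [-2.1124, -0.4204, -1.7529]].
sigma(A) ≈ {-3, -2, 4}

A is real symmetric, so its spectrum consists of real eigenvalues. Expanding the characteristic polynomial of the displayed matrix gives
  det(λ I - A) = p(λ) = λ^3 + (1)λ^2 + (-14)λ + (-24).
Solving p(λ) = 0 yields eigenvalues ≈ -3, -2, 4. (A is shown rounded to 4 decimals, so these recover the underlying integer eigenvalues to within that precision.)
Verification: the trace of A = -1 equals the sum of eigenvalues -1, and det(A) ≈ 24.0001 matches the eigenvalue product 24.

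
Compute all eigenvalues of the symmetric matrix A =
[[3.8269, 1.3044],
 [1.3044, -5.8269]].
sigma(A) ≈ {-6, 4}

A is real symmetric, so its spectrum consists of real eigenvalues. Expanding the characteristic polynomial of the displayed matrix gives
  det(λ I - A) = p(λ) = λ^2 + (2)λ + (-24).
Solving p(λ) = 0 yields eigenvalues ≈ -6, 4. (A is shown rounded to 4 decimals, so these recover the underlying integer eigenvalues to within that precision.)
Verification: the trace of A = -2 equals the sum of eigenvalues -2, and det(A) ≈ -24.0004 matches the eigenvalue product -24.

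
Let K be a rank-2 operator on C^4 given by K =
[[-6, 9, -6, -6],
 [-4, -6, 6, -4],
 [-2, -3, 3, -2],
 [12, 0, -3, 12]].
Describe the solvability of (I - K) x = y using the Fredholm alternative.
(I - K) is invertible (det(I - K) = -2 ≠ 0), so for every y in C^4 the equation (I - K) x = y has a unique solution.

K has rank 2 and factors as K = U V^T = u1 v1^T + u2 v2^T with u1 = (3, 0, 0, -3), v1 = (-2, 3, -2, -2), u2 = (0, -2, -1, 3), v2 = (2, 3, -3, 2) (multiplying out reproduces the displayed K). The nonzero eigenvalues of U V^T coincide with those of the 2 x 2 matrix G = V^T U = [[v1·u1, v1·u2], [v2·u1, v2·u2]] = [[0, -10], [0, 3]], and by the Sylvester determinant identity det(I_4 - U V^T) = det(I_2 - V^T U) = det([[1, 10], [0, -2]]) = (1)(-2) - (10)(0) = -2. (Direct check: I - K =
[[7, -9, 6, 6],
 [4, 7, -6, 4],
 [2, 3, -2, 2],
 [-12, 0, 3, -11]]
has determinant -2.) The finite-dimensional Fredholm alternative says: either (I - K) is invertible, or ker(I - K) ≠ {0} and then range(I - K) = ker((I - K)^*)^⊥, with dim ker(I - K) = dim ker((I - K)^*). Since det(I - K) ≠ 0, 1 is not an eigenvalue of K and ker(I - K) = {0}, so we are in the first case: for every y there is a unique x = (I - K)^(-1) y. (Explicitly, by the Woodbury identity, (I - U V^T)^(-1) = I + U (I_2 - G)^(-1) V^T.)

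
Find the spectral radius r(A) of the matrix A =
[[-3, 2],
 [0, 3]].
r(A) = 3

The eigenvalues of A are the roots of its characteristic polynomial. With M = A (coefficients from the trace and determinant):
  p(λ) = det(λ I - M) = λ^2 - 9.
For λ^2 - 9 the discriminant is 36. It is a perfect square (6^2), so the roots are rational: λ = (0 ± 6)/2 = 3, -3.
Thus the eigenvalues (to 4 decimals) are 3 (modulus 3); -3 (modulus 3). The spectral radius is the largest modulus: r(A) = 3. (Cross-check: r(A) ≤ ||A||_2 ≈ 4.1623; equality holds whenever A is normal, though it can also hold for some non-normal A.)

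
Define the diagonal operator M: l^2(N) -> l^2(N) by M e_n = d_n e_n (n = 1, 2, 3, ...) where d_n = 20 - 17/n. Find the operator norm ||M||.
||M|| = 20

For a diagonal operator on l^2 with entries d_n, ||M|| = sup_n |d_n|. Here d_1 = 3, d_2 = 23/2, ..., and d_n = 20 - 17/n increases monotonically toward 20. All terms lie in [3, 20), so |d_n| = d_n and the supremum is the limit 20, which is not attained by any individual d_n. Hence ||M|| = 20.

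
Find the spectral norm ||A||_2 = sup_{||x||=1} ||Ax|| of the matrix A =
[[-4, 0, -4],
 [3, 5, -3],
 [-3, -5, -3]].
||A||_2 ≈ 8.6882 (= sqrt(largest eigenvalue of A^T A))

||A||_2 = sigma_max(A) = sqrt(lambda_max(A^T A)). Form the symmetric matrix M = A^T A =
[[34, 30, 16],
 [30, 50, 0],
 [16, 0, 34]].
Its characteristic polynomial (trace, sum of principal 2x2 minors, determinant of M give the coefficients) is
  p(λ) = det(λ I - M) = λ^3 - 118λ^2 + 3400λ - 14400.
No integer candidate from the rational root theorem (±divisors of 14400) is a root, so the roots are irrational. The cubic discriminant is Δ = 7499116800 > 0, so there are three distinct real roots. p(5) = -225 and p(6) = 1968 have opposite signs, so a root lies in (5, 6); Newton's method refines it to λ ≈ 5.0985. p(37) = 511 and p(38) = -720 have opposite signs, so a root lies in (37, 38); Newton's method refines it to λ ≈ 37.4162. p(75) = -1275 and p(76) = 1408 have opposite signs, so a root lies in (75, 76); Newton's method refines it to λ ≈ 75.4853. Check (Vieta): the three roots sum to 118, matching tr M = 118.
So the eigenvalues of A^T A are ≈ 5.0985, 37.4162, 75.4853 (all ≥ 0, as they must be for A^T A). The largest is λ_max ≈ 75.4853, hence ||A||_2 = sqrt(λ_max) ≈ 8.6882.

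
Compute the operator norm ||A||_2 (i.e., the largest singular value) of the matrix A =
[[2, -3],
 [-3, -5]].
||A||_2 = sqrt((47 + sqrt(765))/2) ≈ 6.1098 (= sqrt(largest eigenvalue of A^T A))

||A||_2 = sigma_max(A) = sqrt(lambda_max(A^T A)). Form the symmetric matrix M = A^T A =
[[13, 9],
 [9, 34]].
Its characteristic polynomial (trace, determinant of M give the coefficients) is
  p(λ) = det(λ I - M) = λ^2 - 47λ + 361.
For λ^2 - 47λ + 361 the discriminant is 765. It is nonnegative but not a perfect square, so the roots are real and irrational: λ = (47 ± sqrt(765))/2 ≈ 37.3293, 9.6707.
So the eigenvalues of A^T A are ≈ 9.6707, 37.3293 (all ≥ 0, as they must be for A^T A). The largest is λ_max = (47 + sqrt(765))/2 ≈ 37.3293, hence ||A||_2 = sqrt(λ_max) = sqrt((47 + sqrt(765))/2) ≈ 6.1098.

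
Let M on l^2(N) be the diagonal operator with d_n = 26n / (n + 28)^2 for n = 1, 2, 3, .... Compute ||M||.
||M|| = 13/56 (attained at n = 28)

For M diagonal, ||M|| = sup_n |d_n|. Treat f(x) = 26x / (x + 28)^2 for real x > 0. By the quotient rule, f'(x) = 26(28 - x)/(x + 28)^3, which is positive for x < 28 and negative for x > 28. So f has a unique maximum at x = 28, and since 28 is a positive integer, the supremum over n ≥ 1 is attained at n = 28: d_28 = 26·28/(28 + 28)^2 = 26·28/3136 = 13/56. Hence ||M|| = 13/56.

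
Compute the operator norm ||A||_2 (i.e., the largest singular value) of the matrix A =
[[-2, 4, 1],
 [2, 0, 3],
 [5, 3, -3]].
||A||_2 ≈ 6.5637 (= sqrt(largest eigenvalue of A^T A))

||A||_2 = sigma_max(A) = sqrt(lambda_max(A^T A)). Form the symmetric matrix M = A^T A =
[[33, 7, -11],
 [7, 25, -5],
 [-11, -5, 19]].
Its characteristic polynomial (trace, sum of principal 2x2 minors, determinant of M give the coefficients) is
  p(λ) = det(λ I - M) = λ^3 - 77λ^2 + 1732λ - 11664.
No integer candidate from the rational root theorem (±divisors of 11664) is a root, so the roots are irrational. The cubic discriminant is Δ = 29890512 > 0, so there are three distinct real roots. p(12) = -240 and p(13) = 36 have opposite signs, so a root lies in (12, 13); Newton's method refines it to λ ≈ 12.8516. p(21) = 12 and p(22) = -180 have opposite signs, so a root lies in (21, 22); Newton's method refines it to λ ≈ 21.0667. p(43) = -54 and p(44) = 656 have opposite signs, so a root lies in (43, 44); Newton's method refines it to λ ≈ 43.0817. Check (Vieta): the three roots sum to 77, matching tr M = 77.
So the eigenvalues of A^T A are ≈ 12.8516, 21.0667, 43.0817 (all ≥ 0, as they must be for A^T A). The largest is λ_max ≈ 43.0817, hence ||A||_2 = sqrt(λ_max) ≈ 6.5637.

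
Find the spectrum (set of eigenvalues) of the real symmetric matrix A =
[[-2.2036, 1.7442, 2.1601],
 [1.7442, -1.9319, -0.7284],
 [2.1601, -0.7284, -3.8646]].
sigma(A) ≈ {-6, -2, 0}

A is real symmetric, so its spectrum consists of real eigenvalues. Expanding the characteristic polynomial of the displayed matrix gives
  det(λ I - A) = p(λ) = λ^3 + (8)λ^2 + (12)λ + (0).
Solving p(λ) = 0 yields eigenvalues ≈ -6, -2, 0. (A is shown rounded to 4 decimals, so these recover the underlying integer eigenvalues to within that precision.)
Verification: the trace of A = -8 equals the sum of eigenvalues -8, and det(A) ≈ -0.0004 matches the eigenvalue product 0.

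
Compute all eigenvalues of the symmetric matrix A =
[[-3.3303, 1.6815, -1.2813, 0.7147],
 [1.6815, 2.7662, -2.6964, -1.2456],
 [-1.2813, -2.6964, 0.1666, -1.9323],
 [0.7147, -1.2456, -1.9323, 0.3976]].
sigma(A) ≈ {-4, -3, 2, 5}

A is real symmetric, so its spectrum consists of real eigenvalues. Expanding the characteristic polynomial of the displayed matrix gives
  det(λ I - A) = p(λ) = λ^4 + (0)λ^3 + (-27)λ^2 + (-14)λ + (120).
Solving p(λ) = 0 yields eigenvalues ≈ -4, -3, 2, 5. (A is shown rounded to 4 decimals, so these recover the underlying integer eigenvalues to within that precision.)
Verification: the trace of A = 0 equals the sum of eigenvalues 0, and det(A) ≈ 120.0006 matches the eigenvalue product 120.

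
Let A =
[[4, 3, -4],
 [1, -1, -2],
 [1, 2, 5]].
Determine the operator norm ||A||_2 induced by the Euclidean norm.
||A||_2 ≈ 7.1382 (= sqrt(largest eigenvalue of A^T A))

||A||_2 = sigma_max(A) = sqrt(lambda_max(A^T A)). Form the symmetric matrix M = A^T A =
[[18, 13, -13],
 [13, 14, 0],
 [-13, 0, 45]].
Its characteristic polynomial (trace, sum of principal 2x2 minors, determinant of M give the coefficients) is
  p(λ) = det(λ I - M) = λ^3 - 77λ^2 + 1354λ - 1369.
No integer candidate from the rational root theorem (±divisors of 1369) is a root, so the roots are irrational. The cubic discriminant is Δ = 959039689 > 0, so there are three distinct real roots. p(1) = -91 and p(2) = 1039 have opposite signs, so a root lies in (1, 2); Newton's method refines it to λ ≈ 1.076. p(24) = 599 and p(25) = -19 have opposite signs, so a root lies in (24, 25); Newton's method refines it to λ ≈ 24.9694. p(50) = -1169 and p(51) = 59 have opposite signs, so a root lies in (50, 51); Newton's method refines it to λ ≈ 50.9546. Check (Vieta): the three roots sum to 77, matching tr M = 77.
So the eigenvalues of A^T A are ≈ 1.076, 24.9694, 50.9546 (all ≥ 0, as they must be for A^T A). The largest is λ_max ≈ 50.9546, hence ||A||_2 = sqrt(λ_max) ≈ 7.1382.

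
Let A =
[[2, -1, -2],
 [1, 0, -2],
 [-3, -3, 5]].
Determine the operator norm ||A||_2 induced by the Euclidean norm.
||A||_2 ≈ 7.1932 (= sqrt(largest eigenvalue of A^T A))

||A||_2 = sigma_max(A) = sqrt(lambda_max(A^T A)). Form the symmetric matrix M = A^T A =
[[14, 7, -21],
 [7, 10, -13],
 [-21, -13, 33]].
Its characteristic polynomial (trace, sum of principal 2x2 minors, determinant of M give the coefficients) is
  p(λ) = det(λ I - M) = λ^3 - 57λ^2 + 273λ - 49.
No integer candidate from the rational root theorem (±divisors of 49) is a root, so the roots are irrational. The cubic discriminant is Δ = 138121200 > 0, so there are three distinct real roots. p(0) = -49 and p(1) = 168 have opposite signs, so a root lies in (0, 1); Newton's method refines it to λ ≈ 0.1867. p(5) = 16 and p(6) = -247 have opposite signs, so a root lies in (5, 6); Newton's method refines it to λ ≈ 5.0711. p(51) = -1732 and p(52) = 627 have opposite signs, so a root lies in (51, 52); Newton's method refines it to λ ≈ 51.7421. Check (Vieta): the three roots sum to 57, matching tr M = 57.
So the eigenvalues of A^T A are ≈ 0.1867, 5.0711, 51.7421 (all ≥ 0, as they must be for A^T A). The largest is λ_max ≈ 51.7421, hence ||A||_2 = sqrt(λ_max) ≈ 7.1932.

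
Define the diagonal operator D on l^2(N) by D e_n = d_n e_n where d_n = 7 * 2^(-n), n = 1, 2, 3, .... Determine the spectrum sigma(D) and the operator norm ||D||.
sigma(D) = {7 * 2^(-n) : n ≥ 1} ∪ {0}; ||D|| = 7/2

A bounded diagonal operator on l^2 with diagonal entries d_n has spectrum equal to the closure of {d_n : n ≥ 1}: every d_n is an eigenvalue (with eigenvector e_n), so {d_n} ⊂ sigma(D); the spectrum is closed, so its closure is too; and for lambda not in the closure, (D - lambda I) has bounded inverse (the diagonal entries 1/(d_n - lambda) are bounded). For our sequence d_n = 7 * 2^(-n), n = 1, 2, 3, ...:
  - {d_n} = {7 * 2^(-n) : n ≥ 1}; the only limit point is 0
  - closure = {7 * 2^(-n) : n ≥ 1} ∪ {0}
For the norm: a diagonal operator has ||D|| = sup_n |d_n|. Here d_n = 7 * 2^(-n) is positive and decreasing, so sup_n |d_n| = d_1 = 7/2. So ||D|| = 7/2.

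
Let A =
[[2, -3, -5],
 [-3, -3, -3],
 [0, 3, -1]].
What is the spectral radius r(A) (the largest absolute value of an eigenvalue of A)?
r(A) ≈ 4.3974

The eigenvalues of A are the roots of its characteristic polynomial. With M = A (coefficients from the trace, the sum of principal 2x2 minors, and det A):
  p(λ) = det(λ I - M) = λ^3 + 2λ^2 - 5λ - 78.
No integer candidate from the rational root theorem (±divisors of 78) is a root, so the roots are irrational. The cubic discriminant is Δ = -147132 < 0, so there is one real root and a complex-conjugate pair. p(4) = -2 and p(5) = 72 have opposite signs, so a root lies in (4, 5); Newton's method refines it to λ ≈ 4.0336. Dividing out (λ - (4.0336)) leaves approximately λ^2 + 6.0336λ + 19.3374. For λ^2 + 6.0336λ + 19.3374 the discriminant is -40.945. It is negative, so the remaining roots are the complex-conjugate pair λ ≈ -3.0168 ± 3.1994i. Their product equals the constant term, so |λ|^2 ≈ 19.3374 and |λ| ≈ 4.3974.
Thus the eigenvalues (to 4 decimals) are 4.0336 (modulus 4.0336); -3.0168 ± 3.1994i (modulus 4.3974). The spectral radius is the largest modulus: r(A) ≈ 4.3974. (Cross-check: r(A) ≤ ||A||_2 ≈ 7.2395; equality holds whenever A is normal, though it can also hold for some non-normal A.)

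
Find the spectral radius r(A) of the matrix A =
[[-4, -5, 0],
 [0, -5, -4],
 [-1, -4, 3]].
r(A) ≈ 7.1868

The eigenvalues of A are the roots of its characteristic polynomial. With M = A (coefficients from the trace, the sum of principal 2x2 minors, and det A):
  p(λ) = det(λ I - M) = λ^3 + 6λ^2 - 23λ - 104.
No integer candidate from the rational root theorem (±divisors of 104) is a root, so the roots are irrational. The cubic discriminant is Δ = 123872 > 0, so there are three distinct real roots. p(-8) = -48 and p(-7) = 8 have opposite signs, so a root lies in (-8, -7); Newton's method refines it to λ ≈ -7.1868. p(-4) = 20 and p(-3) = -8 have opposite signs, so a root lies in (-4, -3); Newton's method refines it to λ ≈ -3.2567. p(4) = -36 and p(5) = 56 have opposite signs, so a root lies in (4, 5); Newton's method refines it to λ ≈ 4.4435. Check (Vieta): the three roots sum to -6, matching tr M = -6.
Thus the eigenvalues (to 4 decimals) are -7.1868 (modulus 7.1868); -3.2567 (modulus 3.2567); 4.4435 (modulus 4.4435). The spectral radius is the largest modulus: r(A) ≈ 7.1868. (Cross-check: r(A) ≤ ||A||_2 ≈ 8.7502; equality holds whenever A is normal, though it can also hold for some non-normal A.)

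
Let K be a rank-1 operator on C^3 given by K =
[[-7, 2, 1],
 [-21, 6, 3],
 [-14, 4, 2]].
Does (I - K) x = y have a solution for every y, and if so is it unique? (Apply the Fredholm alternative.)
(I - K) is singular (det(I - K) = 0, i.e. 1 ∈ sigma(K)). (I - K) x = y is solvable iff y ⊥ ker((I - K)^*) = span{(-7, 2, 1)}, i.e. iff -7y_1 + 2y_2 + y_3 = 0. When solvable, the solutions are x = y + c·(1, 3, 2), c arbitrary (ker(I - K) = span{(1, 3, 2)}, dimension 1).

K has rank 1, so it is an outer product K = u v^T: every row of K is a multiple of one row vector. Reading off the entries, u = (1, 3, 2) and v = (-7, 2, 1) (row i of K equals u_i·v^T). A rank-one matrix u v^T satisfies K u = u (v·u) and kills the (2)-dimensional subspace v^⊥, so its characteristic polynomial is lambda^2 (lambda - v·u) with v·u = tr K = 1. Hence the eigenvalues of I - K are 1 (multiplicity 2) and 1 - (1) = 0, so det(I - K) = 0. (Direct check: I - K =
[[8, -2, -1],
 [21, -5, -3],
 [14, -4, -1]]
has determinant 0.) So 1 is an eigenvalue of K and (I - K) is not invertible. The finite-dimensional Fredholm alternative says: either (I - K) is invertible, or ker(I - K) ≠ {0} and then range(I - K) = ker((I - K)^*)^⊥, with dim ker(I - K) = dim ker((I - K)^*). We are in the second case, so we need both kernels. Kernel of I - K: (I - K) u = u - u (v·u) = u - u = 0, so ker(I - K) = span{u} = span{(1, 3, 2)} (it is exactly 1-dimensional because rank(I - K) = 2). Kernel of the adjoint: K is real, so (I - K)^* = I - K^T = I - v u^T, and (I - v u^T) v = v - v (u·v) = 0; hence ker((I - K)^*) = span{v} = span{(-7, 2, 1)}. Therefore (I - K) x = y is solvable iff <y, v> = 0, i.e. iff -7y_1 + 2y_2 + y_3 = 0. When this holds, K y = u (v·y) = 0, so (I - K) y = y and x = y is a particular solution; the full solution set is the line x = y + c·u = y + c·(1, 3, 2), c ∈ C.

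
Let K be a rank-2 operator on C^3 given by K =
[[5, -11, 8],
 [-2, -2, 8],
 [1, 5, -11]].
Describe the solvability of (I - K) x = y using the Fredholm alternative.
(I - K) is invertible (det(I - K) = -104 ≠ 0), so for every y in C^3 the equation (I - K) x = y has a unique solution.

K has rank 2 and factors as K = U V^T = u1 v1^T + u2 v2^T with u1 = (-1, 2, -2), v1 = (-2, 2, 1), u2 = (-3, -2, 3), v2 = (-1, 3, -3) (multiplying out reproduces the displayed K). The nonzero eigenvalues of U V^T coincide with those of the 2 x 2 matrix G = V^T U = [[v1·u1, v1·u2], [v2·u1, v2·u2]] = [[4, 5], [13, -12]], and by the Sylvester determinant identity det(I_3 - U V^T) = det(I_2 - V^T U) = det([[-3, -5], [-13, 13]]) = (-3)(13) - (-5)(-13) = -104. (Direct check: I - K =
[[-4, 11, -8],
 [2, 3, -8],
 [-1, -5, 12]]
has determinant -104.) The finite-dimensional Fredholm alternative says: either (I - K) is invertible, or ker(I - K) ≠ {0} and then range(I - K) = ker((I - K)^*)^⊥, with dim ker(I - K) = dim ker((I - K)^*). Since det(I - K) ≠ 0, 1 is not an eigenvalue of K and ker(I - K) = {0}, so we are in the first case: for every y there is a unique x = (I - K)^(-1) y. (Explicitly, by the Woodbury identity, (I - U V^T)^(-1) = I + U (I_2 - G)^(-1) V^T.)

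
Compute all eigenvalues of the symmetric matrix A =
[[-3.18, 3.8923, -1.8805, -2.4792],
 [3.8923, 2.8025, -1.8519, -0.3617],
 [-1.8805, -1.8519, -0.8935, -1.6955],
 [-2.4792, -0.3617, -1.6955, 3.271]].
sigma(A) ≈ {-6, -2, 4, 6}

A is real symmetric, so its spectrum consists of real eigenvalues. Expanding the characteristic polynomial of the displayed matrix gives
  det(λ I - A) = p(λ) = λ^4 + (-2)λ^3 + (-44)λ^2 + (72)λ + (288).
Solving p(λ) = 0 yields eigenvalues ≈ -6, -2, 4, 6. (A is shown rounded to 4 decimals, so these recover the underlying integer eigenvalues to within that precision.)
Verification: the trace of A = 2 equals the sum of eigenvalues 2, and det(A) ≈ 288.0003 matches the eigenvalue product 288.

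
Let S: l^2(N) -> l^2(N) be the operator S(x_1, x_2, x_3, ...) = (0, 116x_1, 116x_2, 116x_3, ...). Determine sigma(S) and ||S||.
sigma(S) = closed disk {z in C : |z| ≤ 116}; ||S|| = 116

Note S = 116·U where U is the unit right shift (U x)_k = x_{k-1} (with x_0 := 0); so ||S|| = 116||U|| and sigma(S) = 116·sigma(U). ||S x||^2 = sum_{k≥1} |116x_k|^2 = 13456||x||^2, so ||S|| = 116 and sigma(S) ⊂ {|z| ≤ 116}. For any |lambda| < 116, the equation (S - lambda I) x = 0 forces x_1 = 0, then 116x_k = lambda x_{k+1} ⇒ x = 0, so S has no eigenvalues. But (S - lambda I) is not surjective for |lambda| < 116: solving (S - lambda I) x = e_1 would require x_n proportional to (lambda/116)^(-n), which is not in l^2. So every |lambda| < 116 lies in the residual spectrum. The boundary |lambda| = 116 is in the approximate point spectrum (the spectrum is closed). Hence sigma(S) is the closed disk of radius 116.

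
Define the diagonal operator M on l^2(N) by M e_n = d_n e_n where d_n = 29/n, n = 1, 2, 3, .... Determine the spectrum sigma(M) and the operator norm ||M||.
sigma(M) = {29/n : n ≥ 1} ∪ {0}; ||M|| = 29

A bounded diagonal operator on l^2 with diagonal entries d_n has spectrum equal to the closure of {d_n : n ≥ 1}: every d_n is an eigenvalue (with eigenvector e_n), so {d_n} ⊂ sigma(M); the spectrum is closed, so its closure is too; and for lambda not in the closure, (M - lambda I) has bounded inverse (the diagonal entries 1/(d_n - lambda) are bounded). For our sequence d_n = 29/n, n = 1, 2, 3, ...:
  - {d_n} = {29/n : n ≥ 1}; the only limit point is 0
  - closure = {29/n : n ≥ 1} ∪ {0}
For the norm: a diagonal operator has ||M|| = sup_n |d_n|. Here d_n = 29/n is positive and decreasing, so sup_n |d_n| = d_1 = 29. So ||M|| = 29.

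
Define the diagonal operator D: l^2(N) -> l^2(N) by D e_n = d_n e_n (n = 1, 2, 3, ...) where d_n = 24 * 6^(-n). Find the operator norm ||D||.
||D|| = 4 (attained at n = 1)

For D diagonal, ||D|| = sup_n |d_n|. The sequence d_n = 24 * 6^(-n) is positive and strictly decreasing (ratio 6^(-1) < 1), so the supremum is d_1 = 24/6 = 4. Hence ||D|| = 4.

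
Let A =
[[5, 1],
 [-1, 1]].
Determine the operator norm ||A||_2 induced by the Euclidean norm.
||A||_2 = sqrt((28 + sqrt(640))/2) ≈ 5.1623 (= sqrt(largest eigenvalue of A^T A))

||A||_2 = sigma_max(A) = sqrt(lambda_max(A^T A)). Form the symmetric matrix M = A^T A =
[[26, 4],
 [4, 2]].
Its characteristic polynomial (trace, determinant of M give the coefficients) is
  p(λ) = det(λ I - M) = λ^2 - 28λ + 36.
For λ^2 - 28λ + 36 the discriminant is 640. It is nonnegative but not a perfect square, so the roots are real and irrational: λ = (28 ± sqrt(640))/2 ≈ 26.6491, 1.3509.
So the eigenvalues of A^T A are ≈ 1.3509, 26.6491 (all ≥ 0, as they must be for A^T A). The largest is λ_max = (28 + sqrt(640))/2 ≈ 26.6491, hence ||A||_2 = sqrt(λ_max) = sqrt((28 + sqrt(640))/2) ≈ 5.1623.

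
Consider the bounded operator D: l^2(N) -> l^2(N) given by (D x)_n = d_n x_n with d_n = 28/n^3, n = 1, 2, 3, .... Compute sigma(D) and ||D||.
sigma(D) = {28/n^3 : n ≥ 1} ∪ {0}; ||D|| = 28

A bounded diagonal operator on l^2 with diagonal entries d_n has spectrum equal to the closure of {d_n : n ≥ 1}: every d_n is an eigenvalue (with eigenvector e_n), so {d_n} ⊂ sigma(D); the spectrum is closed, so its closure is too; and for lambda not in the closure, (D - lambda I) has bounded inverse (the diagonal entries 1/(d_n - lambda) are bounded). For our sequence d_n = 28/n^3, n = 1, 2, 3, ...:
  - {d_n} = {28/n^3 : n ≥ 1}; the only limit point is 0
  - closure = {28/n^3 : n ≥ 1} ∪ {0}
For the norm: a diagonal operator has ||D|| = sup_n |d_n|. Here d_n = 28/n^3 is positive and decreasing, so sup_n |d_n| = d_1 = 28. So ||D|| = 28.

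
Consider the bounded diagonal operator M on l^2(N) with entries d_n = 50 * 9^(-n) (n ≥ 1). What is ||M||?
||M|| = 50/9 (attained at n = 1)

For M diagonal, ||M|| = sup_n |d_n|. The sequence d_n = 50 * 9^(-n) is positive and strictly decreasing (ratio 9^(-1) < 1), so the supremum is d_1 = 50/9. Hence ||M|| = 50/9.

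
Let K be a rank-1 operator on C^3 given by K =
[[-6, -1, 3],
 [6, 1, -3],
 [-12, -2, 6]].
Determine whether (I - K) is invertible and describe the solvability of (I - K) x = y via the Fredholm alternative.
(I - K) is singular (det(I - K) = 0, i.e. 1 ∈ sigma(K)). (I - K) x = y is solvable iff y ⊥ ker((I - K)^*) = span{(-6, -1, 3)}, i.e. iff -6y_1 - y_2 + 3y_3 = 0. When solvable, the solutions are x = y + c·(1, -1, 2), c arbitrary (ker(I - K) = span{(1, -1, 2)}, dimension 1).

K has rank 1, so it is an outer product K = u v^T: every row of K is a multiple of one row vector. Reading off the entries, u = (1, -1, 2) and v = (-6, -1, 3) (row i of K equals u_i·v^T). A rank-one matrix u v^T satisfies K u = u (v·u) and kills the (2)-dimensional subspace v^⊥, so its characteristic polynomial is lambda^2 (lambda - v·u) with v·u = tr K = 1. Hence the eigenvalues of I - K are 1 (multiplicity 2) and 1 - (1) = 0, so det(I - K) = 0. (Direct check: I - K =
[[7, 1, -3],
 [-6, 0, 3],
 [12, 2, -5]]
has determinant 0.) So 1 is an eigenvalue of K and (I - K) is not invertible. The finite-dimensional Fredholm alternative says: either (I - K) is invertible, or ker(I - K) ≠ {0} and then range(I - K) = ker((I - K)^*)^⊥, with dim ker(I - K) = dim ker((I - K)^*). We are in the second case, so we need both kernels. Kernel of I - K: (I - K) u = u - u (v·u) = u - u = 0, so ker(I - K) = span{u} = span{(1, -1, 2)} (it is exactly 1-dimensional because rank(I - K) = 2). Kernel of the adjoint: K is real, so (I - K)^* = I - K^T = I - v u^T, and (I - v u^T) v = v - v (u·v) = 0; hence ker((I - K)^*) = span{v} = span{(-6, -1, 3)}. Therefore (I - K) x = y is solvable iff <y, v> = 0, i.e. iff -6y_1 - y_2 + 3y_3 = 0. When this holds, K y = u (v·y) = 0, so (I - K) y = y and x = y is a particular solution; the full solution set is the line x = y + c·u = y + c·(1, -1, 2), c ∈ C.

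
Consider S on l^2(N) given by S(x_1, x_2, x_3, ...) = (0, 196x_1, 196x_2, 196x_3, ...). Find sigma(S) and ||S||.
sigma(S) = closed disk {z in C : |z| ≤ 196}; ||S|| = 196

Note S = 196·U where U is the unit right shift (U x)_k = x_{k-1} (with x_0 := 0); so ||S|| = 196||U|| and sigma(S) = 196·sigma(U). ||S x||^2 = sum_{k≥1} |196x_k|^2 = 38416||x||^2, so ||S|| = 196 and sigma(S) ⊂ {|z| ≤ 196}. For any |lambda| < 196, the equation (S - lambda I) x = 0 forces x_1 = 0, then 196x_k = lambda x_{k+1} ⇒ x = 0, so S has no eigenvalues. But (S - lambda I) is not surjective for |lambda| < 196: solving (S - lambda I) x = e_1 would require x_n proportional to (lambda/196)^(-n), which is not in l^2. So every |lambda| < 196 lies in the residual spectrum. The boundary |lambda| = 196 is in the approximate point spectrum (the spectrum is closed). Hence sigma(S) is the closed disk of radius 196.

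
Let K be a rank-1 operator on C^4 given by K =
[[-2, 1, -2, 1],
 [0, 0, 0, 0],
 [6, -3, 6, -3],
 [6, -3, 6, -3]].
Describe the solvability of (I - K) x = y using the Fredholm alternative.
(I - K) is singular (det(I - K) = 0, i.e. 1 ∈ sigma(K)). (I - K) x = y is solvable iff y ⊥ ker((I - K)^*) = span{(-2, 1, -2, 1)}, i.e. iff -2y_1 + y_2 - 2y_3 + y_4 = 0. When solvable, the solutions are x = y + c·(1, 0, -3, -3), c arbitrary (ker(I - K) = span{(1, 0, -3, -3)}, dimension 1).

K has rank 1, so it is an outer product K = u v^T: every row of K is a multiple of one row vector. Reading off the entries, u = (1, 0, -3, -3) and v = (-2, 1, -2, 1) (row i of K equals u_i·v^T). A rank-one matrix u v^T satisfies K u = u (v·u) and kills the (3)-dimensional subspace v^⊥, so its characteristic polynomial is lambda^3 (lambda - v·u) with v·u = tr K = 1. Hence the eigenvalues of I - K are 1 (multiplicity 3) and 1 - (1) = 0, so det(I - K) = 0. (Direct check: I - K =
[[3, -1, 2, -1],
 [0, 1, 0, 0],
 [-6, 3, -5, 3],
 [-6, 3, -6, 4]]
has determinant 0.) So 1 is an eigenvalue of K and (I - K) is not invertible. The finite-dimensional Fredholm alternative says: either (I - K) is invertible, or ker(I - K) ≠ {0} and then range(I - K) = ker((I - K)^*)^⊥, with dim ker(I - K) = dim ker((I - K)^*). We are in the second case, so we need both kernels. Kernel of I - K: (I - K) u = u - u (v·u) = u - u = 0, so ker(I - K) = span{u} = span{(1, 0, -3, -3)} (it is exactly 1-dimensional because rank(I - K) = 3). Kernel of the adjoint: K is real, so (I - K)^* = I - K^T = I - v u^T, and (I - v u^T) v = v - v (u·v) = 0; hence ker((I - K)^*) = span{v} = span{(-2, 1, -2, 1)}. Therefore (I - K) x = y is solvable iff <y, v> = 0, i.e. iff -2y_1 + y_2 - 2y_3 + y_4 = 0. When this holds, K y = u (v·y) = 0, so (I - K) y = y and x = y is a particular solution; the full solution set is the line x = y + c·u = y + c·(1, 0, -3, -3), c ∈ C.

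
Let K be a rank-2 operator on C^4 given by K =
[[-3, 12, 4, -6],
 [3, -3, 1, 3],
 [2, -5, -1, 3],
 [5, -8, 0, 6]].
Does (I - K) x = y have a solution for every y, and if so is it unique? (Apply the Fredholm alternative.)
(I - K) is invertible (det(I - K) = -10 ≠ 0), so for every y in C^4 the equation (I - K) x = y has a unique solution.

K has rank 2 and factors as K = U V^T = u1 v1^T + u2 v2^T with u1 = (-3, 0, 1, 1), v1 = (-1, -2, -2, 0), u2 = (-2, 1, 1, 2), v2 = (3, -3, 1, 3) (multiplying out reproduces the displayed K). The nonzero eigenvalues of U V^T coincide with those of the 2 x 2 matrix G = V^T U = [[v1·u1, v1·u2], [v2·u1, v2·u2]] = [[1, -2], [-5, -2]], and by the Sylvester determinant identity det(I_4 - U V^T) = det(I_2 - V^T U) = det([[0, 2], [5, 3]]) = (0)(3) - (2)(5) = -10. (Direct check: I - K =
[[4, -12, -4, 6],
 [-3, 4, -1, -3],
 [-2, 5, 2, -3],
 [-5, 8, 0, -5]]
has determinant -10.) The finite-dimensional Fredholm alternative says: either (I - K) is invertible, or ker(I - K) ≠ {0} and then range(I - K) = ker((I - K)^*)^⊥, with dim ker(I - K) = dim ker((I - K)^*). Since det(I - K) ≠ 0, 1 is not an eigenvalue of K and ker(I - K) = {0}, so we are in the first case: for every y there is a unique x = (I - K)^(-1) y. (Explicitly, by the Woodbury identity, (I - U V^T)^(-1) = I + U (I_2 - G)^(-1) V^T.)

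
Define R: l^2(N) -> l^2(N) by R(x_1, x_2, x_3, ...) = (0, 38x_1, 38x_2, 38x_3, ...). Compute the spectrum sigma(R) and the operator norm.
sigma(R) = closed disk {z in C : |z| ≤ 38}; ||R|| = 38

Note R = 38·U where U is the unit right shift (U x)_k = x_{k-1} (with x_0 := 0); so ||R|| = 38||U|| and sigma(R) = 38·sigma(U). ||R x||^2 = sum_{k≥1} |38x_k|^2 = 1444||x||^2, so ||R|| = 38 and sigma(R) ⊂ {|z| ≤ 38}. For any |lambda| < 38, the equation (R - lambda I) x = 0 forces x_1 = 0, then 38x_k = lambda x_{k+1} ⇒ x = 0, so R has no eigenvalues. But (R - lambda I) is not surjective for |lambda| < 38: solving (R - lambda I) x = e_1 would require x_n proportional to (lambda/38)^(-n), which is not in l^2. So every |lambda| < 38 lies in the residual spectrum. The boundary |lambda| = 38 is in the approximate point spectrum (the spectrum is closed). Hence sigma(R) is the closed disk of radius 38.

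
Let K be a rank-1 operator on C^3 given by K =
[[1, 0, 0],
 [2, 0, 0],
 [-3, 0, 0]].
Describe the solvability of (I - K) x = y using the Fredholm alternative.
(I - K) is singular (det(I - K) = 0, i.e. 1 ∈ sigma(K)). (I - K) x = y is solvable iff y ⊥ ker((I - K)^*) = span{(1, 0, 0)}, i.e. iff y_1 = 0. When solvable, the solutions are x = y + c·(1, 2, -3), c arbitrary (ker(I - K) = span{(1, 2, -3)}, dimension 1).

K has rank 1, so it is an outer product K = u v^T: every row of K is a multiple of one row vector. Reading off the entries, u = (1, 2, -3) and v = (1, 0, 0) (row i of K equals u_i·v^T). A rank-one matrix u v^T satisfies K u = u (v·u) and kills the (2)-dimensional subspace v^⊥, so its characteristic polynomial is lambda^2 (lambda - v·u) with v·u = tr K = 1. Hence the eigenvalues of I - K are 1 (multiplicity 2) and 1 - (1) = 0, so det(I - K) = 0. (Direct check: I - K =
[[0, 0, 0],
 [-2, 1, 0],
 [3, 0, 1]]
has determinant 0.) So 1 is an eigenvalue of K and (I - K) is not invertible. The finite-dimensional Fredholm alternative says: either (I - K) is invertible, or ker(I - K) ≠ {0} and then range(I - K) = ker((I - K)^*)^⊥, with dim ker(I - K) = dim ker((I - K)^*). We are in the second case, so we need both kernels. Kernel of I - K: (I - K) u = u - u (v·u) = u - u = 0, so ker(I - K) = span{u} = span{(1, 2, -3)} (it is exactly 1-dimensional because rank(I - K) = 2). Kernel of the adjoint: K is real, so (I - K)^* = I - K^T = I - v u^T, and (I - v u^T) v = v - v (u·v) = 0; hence ker((I - K)^*) = span{v} = span{(1, 0, 0)}. Therefore (I - K) x = y is solvable iff <y, v> = 0, i.e. iff y_1 = 0. When this holds, K y = u (v·y) = 0, so (I - K) y = y and x = y is a particular solution; the full solution set is the line x = y + c·u = y + c·(1, 2, -3), c ∈ C.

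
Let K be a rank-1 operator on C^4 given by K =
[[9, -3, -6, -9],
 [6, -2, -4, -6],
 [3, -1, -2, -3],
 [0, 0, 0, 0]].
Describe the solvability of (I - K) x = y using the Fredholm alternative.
(I - K) is invertible (det(I - K) = -4 ≠ 0), so for every y in C^4 the equation (I - K) x = y has a unique solution.

K has rank 1, so it is an outer product K = u v^T: every row of K is a multiple of one row vector. Reading off the entries, u = (-3, -2, -1, 0) and v = (-3, 1, 2, 3) (row i of K equals u_i·v^T). A rank-one matrix u v^T satisfies K u = u (v·u) and kills the (3)-dimensional subspace v^⊥, so its characteristic polynomial is lambda^3 (lambda - v·u) with v·u = tr K = 5. Hence the eigenvalues of I - K are 1 (multiplicity 3) and 1 - (5) = -4, so det(I - K) = -4. (Direct check: I - K =
[[-8, 3, 6, 9],
 [-6, 3, 4, 6],
 [-3, 1, 3, 3],
 [0, 0, 0, 1]]
has determinant -4.) The finite-dimensional Fredholm alternative says: either (I - K) is invertible, or ker(I - K) ≠ {0} and then range(I - K) = ker((I - K)^*)^⊥, with dim ker(I - K) = dim ker((I - K)^*). Since det(I - K) ≠ 0, 1 is not an eigenvalue of K and ker(I - K) = {0}, so we are in the first case: for every y there is a unique x = (I - K)^(-1) y. Explicitly, by the Sherman–Morrison formula, (I - u v^T)^(-1) = I + u v^T/(1 - v·u), i.e. (I - K)^(-1) = I + K/(-4).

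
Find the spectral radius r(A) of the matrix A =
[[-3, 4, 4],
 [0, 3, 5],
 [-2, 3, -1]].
r(A) ≈ 4.4742

The eigenvalues of A are the roots of its characteristic polynomial. With M = A (coefficients from the trace, the sum of principal 2x2 minors, and det A):
  p(λ) = det(λ I - M) = λ^3 + λ^2 - 16λ - 38.
No integer candidate from the rational root theorem (±divisors of 38) is a root, so the roots are irrational. The cubic discriminant is Δ = -11252 < 0, so there is one real root and a complex-conjugate pair. p(4) = -22 and p(5) = 32 have opposite signs, so a root lies in (4, 5); Newton's method refines it to λ ≈ 4.4742. Dividing out (λ - (4.4742)) leaves approximately λ^2 + 5.4742λ + 8.4931. For λ^2 + 5.4742λ + 8.4931 the discriminant is -4.0049. It is negative, so the remaining roots are the complex-conjugate pair λ ≈ -2.7371 ± 1.0006i. Their product equals the constant term, so |λ|^2 ≈ 8.4931 and |λ| ≈ 2.9143.
Thus the eigenvalues (to 4 decimals) are 4.4742 (modulus 4.4742); -2.7371 ± 1.0006i (modulus 2.9143). The spectral radius is the largest modulus: r(A) ≈ 4.4742. (Cross-check: r(A) ≤ ||A||_2 ≈ 8.5232; equality holds whenever A is normal, though it can also hold for some non-normal A.)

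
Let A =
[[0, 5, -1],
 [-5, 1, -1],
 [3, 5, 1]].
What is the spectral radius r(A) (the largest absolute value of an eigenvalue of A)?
r(A) ≈ 5.7465

The eigenvalues of A are the roots of its characteristic polynomial. With M = A (coefficients from the trace, the sum of principal 2x2 minors, and det A):
  p(λ) = det(λ I - M) = λ^3 - 2λ^2 + 34λ - 38.
No integer candidate from the rational root theorem (±divisors of 38) is a root, so the roots are irrational. The cubic discriminant is Δ = -146284 < 0, so there is one real root and a complex-conjugate pair. p(1) = -5 and p(2) = 30 have opposite signs, so a root lies in (1, 2); Newton's method refines it to λ ≈ 1.1507. Dividing out (λ - (1.1507)) leaves approximately λ^2 - 0.8493λ + 33.0227. For λ^2 - 0.8493λ + 33.0227 the discriminant is -131.3696. It is negative, so the remaining roots are the complex-conjugate pair λ ≈ 0.4246 ± 5.7308i. Their product equals the constant term, so |λ|^2 ≈ 33.0227 and |λ| ≈ 5.7465.
Thus the eigenvalues (to 4 decimals) are 1.1507 (modulus 1.1507); 0.4246 ± 5.7308i (modulus 5.7465). The spectral radius is the largest modulus: r(A) ≈ 5.7465. (Cross-check: r(A) ≤ ||A||_2 ≈ 7.4661; equality holds whenever A is normal, though it can also hold for some non-normal A.)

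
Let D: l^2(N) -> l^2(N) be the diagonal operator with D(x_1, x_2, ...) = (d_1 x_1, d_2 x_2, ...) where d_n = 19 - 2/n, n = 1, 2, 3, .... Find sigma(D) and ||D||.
sigma(D) = {19 - 2/n : n ≥ 1} ∪ {19}; ||D|| = 19

A bounded diagonal operator on l^2 with diagonal entries d_n has spectrum equal to the closure of {d_n : n ≥ 1}: every d_n is an eigenvalue (with eigenvector e_n), so {d_n} ⊂ sigma(D); the spectrum is closed, so its closure is too; and for lambda not in the closure, (D - lambda I) has bounded inverse (the diagonal entries 1/(d_n - lambda) are bounded). For our sequence d_n = 19 - 2/n, n = 1, 2, 3, ...:
  - {d_n} = {19 - 2/n : n ≥ 1}; the only limit point is 19
  - closure = {19 - 2/n : n ≥ 1} ∪ {19}
For the norm: a diagonal operator has ||D|| = sup_n |d_n|. Here d_n = 19 - 2/n increases monotonically from d_1 = 17 toward 19, with all terms in [17, 19); so sup_n |d_n| = 19 (the supremum is the limit, not attained). So ||D|| = 19.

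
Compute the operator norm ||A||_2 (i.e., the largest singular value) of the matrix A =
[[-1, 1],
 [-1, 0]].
||A||_2 = sqrt((3 + sqrt(5))/2) ≈ 1.618 (= sqrt(largest eigenvalue of A^T A))

||A||_2 = sigma_max(A) = sqrt(lambda_max(A^T A)). Form the symmetric matrix M = A^T A =
[[2, -1],
 [-1, 1]].
Its characteristic polynomial (trace, determinant of M give the coefficients) is
  p(λ) = det(λ I - M) = λ^2 - 3λ + 1.
For λ^2 - 3λ + 1 the discriminant is 5. It is nonnegative but not a perfect square, so the roots are real and irrational: λ = (3 ± sqrt(5))/2 ≈ 2.618, 0.382.
So the eigenvalues of A^T A are ≈ 0.382, 2.618 (all ≥ 0, as they must be for A^T A). The largest is λ_max = (3 + sqrt(5))/2 ≈ 2.618, hence ||A||_2 = sqrt(λ_max) = sqrt((3 + sqrt(5))/2) ≈ 1.618.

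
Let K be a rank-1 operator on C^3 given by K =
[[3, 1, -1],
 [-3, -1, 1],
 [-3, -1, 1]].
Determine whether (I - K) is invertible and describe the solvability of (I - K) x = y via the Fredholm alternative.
(I - K) is invertible (det(I - K) = -2 ≠ 0), so for every y in C^3 the equation (I - K) x = y has a unique solution.

K has rank 1, so it is an outer product K = u v^T: every row of K is a multiple of one row vector. Reading off the entries, u = (1, -1, -1) and v = (3, 1, -1) (row i of K equals u_i·v^T). A rank-one matrix u v^T satisfies K u = u (v·u) and kills the (2)-dimensional subspace v^⊥, so its characteristic polynomial is lambda^2 (lambda - v·u) with v·u = tr K = 3. Hence the eigenvalues of I - K are 1 (multiplicity 2) and 1 - (3) = -2, so det(I - K) = -2. (Direct check: I - K =
[[-2, -1, 1],
 [3, 2, -1],
 [3, 1, 0]]
has determinant -2.) The finite-dimensional Fredholm alternative says: either (I - K) is invertible, or ker(I - K) ≠ {0} and then range(I - K) = ker((I - K)^*)^⊥, with dim ker(I - K) = dim ker((I - K)^*). Since det(I - K) ≠ 0, 1 is not an eigenvalue of K and ker(I - K) = {0}, so we are in the first case: for every y there is a unique x = (I - K)^(-1) y. Explicitly, by the Sherman–Morrison formula, (I - u v^T)^(-1) = I + u v^T/(1 - v·u), i.e. (I - K)^(-1) = I + K/(-2).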